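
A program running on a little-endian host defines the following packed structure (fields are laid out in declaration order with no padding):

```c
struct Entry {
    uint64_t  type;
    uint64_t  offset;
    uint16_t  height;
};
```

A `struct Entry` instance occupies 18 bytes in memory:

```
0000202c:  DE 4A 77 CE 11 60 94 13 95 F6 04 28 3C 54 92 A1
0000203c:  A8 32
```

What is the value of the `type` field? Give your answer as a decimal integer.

1410858212868442846

`type` is the first field, at byte offset 0, occupying 8 bytes.
Bytes at offsets 0..7: DE 4A 77 CE 11 60 94 13.
Little-endian: lowest address holds the least-significant byte.
Reassemble most-significant byte first: 13 94 60 11 CE 77 4A DE → 0x13946011CE774ADE.
0x13946011CE774ADE = 1410858212868442846.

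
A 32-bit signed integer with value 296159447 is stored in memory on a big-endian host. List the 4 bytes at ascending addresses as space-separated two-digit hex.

11 A7 08 D7

296159447 in hexadecimal, padded to 32 bits, is 0x11A708D7.
Split into bytes (most-significant first): 11 A7 08 D7.
Big-endian stores the most-significant byte at the lowest address.
So the memory order matches the most-significant-first order: 11 A7 08 D7.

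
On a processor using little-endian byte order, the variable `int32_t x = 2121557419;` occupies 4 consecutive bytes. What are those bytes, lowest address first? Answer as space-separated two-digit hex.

2121557419 in hexadecimal, padded to 32 bits, is 0x7E7465AB.
Split into bytes (most-significant first): 7E 74 65 AB.
In little-endian order the low byte comes first in memory.
So at ascending addresses the bytes are AB 65 74 7E.

AB 65 74 7E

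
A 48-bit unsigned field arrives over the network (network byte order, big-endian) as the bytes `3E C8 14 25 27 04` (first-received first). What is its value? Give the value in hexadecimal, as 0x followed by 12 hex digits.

Big-endian: lowest address holds the most-significant byte.
The bytes are already most-significant first: 0x3EC814252704.

0x3EC814252704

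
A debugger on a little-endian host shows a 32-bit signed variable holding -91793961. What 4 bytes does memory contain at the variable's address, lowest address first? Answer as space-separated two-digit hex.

D7 55 87 FA

Two's complement of -91793961 in 32 bits: 91793961 = 0x0578AA29; invert → 0xFA8755D6; add 1 → 0xFA8755D7.
Split into bytes (most-significant first): FA 87 55 D7.
In little-endian order the low byte comes first in memory.
So at ascending addresses the bytes are D7 55 87 FA.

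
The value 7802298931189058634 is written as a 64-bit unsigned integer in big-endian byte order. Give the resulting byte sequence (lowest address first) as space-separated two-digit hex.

6C 47 55 8A 20 EF 0C 4A

7802298931189058634 in hexadecimal, padded to 64 bits, is 0x6C47558A20EF0C4A.
Split into bytes (most-significant first): 6C 47 55 8A 20 EF 0C 4A.
Big-endian stores the most-significant byte at the lowest address.
So the memory order matches the most-significant-first order: 6C 47 55 8A 20 EF 0C 4A.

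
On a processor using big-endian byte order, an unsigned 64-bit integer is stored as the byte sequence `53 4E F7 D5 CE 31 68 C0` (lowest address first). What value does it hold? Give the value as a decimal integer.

6003007850990889152

Big-endian stores the most-significant byte at the lowest address.
The bytes are already most-significant first: 0x534EF7D5CE3168C0.
0x534EF7D5CE3168C0 = 6003007850990889152.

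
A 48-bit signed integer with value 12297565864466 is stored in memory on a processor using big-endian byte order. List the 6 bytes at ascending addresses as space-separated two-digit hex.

0B 2F 40 0B 82 12

12297565864466 in hexadecimal, padded to 48 bits, is 0x0B2F400B8212.
Split into bytes (most-significant first): 0B 2F 40 0B 82 12.
Big-endian: lowest address holds the most-significant byte.
So the memory order matches the most-significant-first order: 0B 2F 40 0B 82 12.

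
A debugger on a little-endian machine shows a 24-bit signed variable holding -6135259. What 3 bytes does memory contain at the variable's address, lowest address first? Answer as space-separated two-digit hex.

25 62 A2

Two's complement of -6135259 in 24 bits: 6135259 = 0x5D9DDB; invert → 0xA26224; add 1 → 0xA26225.
Split into bytes (most-significant first): A2 62 25.
In little-endian order the low byte comes first in memory.
So at ascending addresses the bytes are 25 62 A2.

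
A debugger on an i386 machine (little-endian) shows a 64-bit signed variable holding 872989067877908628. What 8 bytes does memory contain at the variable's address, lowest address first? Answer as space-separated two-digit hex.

94 80 A9 93 EE 7A 1D 0C

872989067877908628 in hexadecimal, padded to 64 bits, is 0x0C1D7AEE93A98094.
Split into bytes (most-significant first): 0C 1D 7A EE 93 A9 80 94.
Little-endian: lowest address holds the least-significant byte.
So at ascending addresses the bytes are 94 80 A9 93 EE 7A 1D 0C.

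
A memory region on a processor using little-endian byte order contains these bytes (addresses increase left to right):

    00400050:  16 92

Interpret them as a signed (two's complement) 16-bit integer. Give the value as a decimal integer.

In little-endian order the low byte comes first in memory.
Reassemble most-significant byte first: 92 16 → 0x9216.
Top bit is set, so as a signed 16-bit value this is 0x9216 − 2^16 = -28138.

-28138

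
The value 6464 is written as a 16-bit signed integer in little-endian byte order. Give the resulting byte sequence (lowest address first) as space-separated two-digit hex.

6464 in hexadecimal, padded to 16 bits, is 0x1940.
Split into bytes (most-significant first): 19 40.
Little-endian: lowest address holds the least-significant byte.
So at ascending addresses the bytes are 40 19.

40 19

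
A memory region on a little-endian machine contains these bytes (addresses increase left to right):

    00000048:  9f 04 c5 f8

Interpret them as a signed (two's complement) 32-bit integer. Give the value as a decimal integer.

-121305953

Little-endian: lowest address holds the least-significant byte.
Reassemble most-significant byte first: F8 C5 04 9F → 0xF8C5049F.
Top bit is set, so as a signed 32-bit value this is 0xF8C5049F − 2^32 = -121305953.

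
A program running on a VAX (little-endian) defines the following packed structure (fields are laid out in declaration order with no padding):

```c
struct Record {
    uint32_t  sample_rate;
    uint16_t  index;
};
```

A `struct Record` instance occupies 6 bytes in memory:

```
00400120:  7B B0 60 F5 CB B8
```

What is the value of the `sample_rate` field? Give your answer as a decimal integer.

`sample_rate` is the first field, at byte offset 0, occupying 4 bytes.
Bytes at offsets 0..3: 7B B0 60 F5.
Little-endian: lowest address holds the least-significant byte.
Reassemble most-significant byte first: F5 60 B0 7B → 0xF560B07B.
0xF560B07B = 4116754555.

4116754555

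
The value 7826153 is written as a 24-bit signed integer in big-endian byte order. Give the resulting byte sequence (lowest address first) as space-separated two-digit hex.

7826153 in hexadecimal, padded to 24 bits, is 0x776AE9.
Split into bytes (most-significant first): 77 6A E9.
Big-endian: lowest address holds the most-significant byte.
So the memory order matches the most-significant-first order: 77 6A E9.

77 6A E9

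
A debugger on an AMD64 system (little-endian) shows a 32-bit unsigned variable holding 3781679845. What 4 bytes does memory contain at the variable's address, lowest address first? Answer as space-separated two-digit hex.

E5 DA 67 E1

3781679845 in hexadecimal, padded to 32 bits, is 0xE167DAE5.
Split into bytes (most-significant first): E1 67 DA E5.
Little-endian stores the least-significant byte at the lowest address.
So at ascending addresses the bytes are E5 DA 67 E1.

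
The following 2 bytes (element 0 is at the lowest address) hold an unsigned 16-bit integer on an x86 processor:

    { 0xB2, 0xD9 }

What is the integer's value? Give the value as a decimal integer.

55730

Little-endian: lowest address holds the least-significant byte.
Reassemble most-significant byte first: D9 B2 → 0xD9B2.
0xD9B2 = 55730.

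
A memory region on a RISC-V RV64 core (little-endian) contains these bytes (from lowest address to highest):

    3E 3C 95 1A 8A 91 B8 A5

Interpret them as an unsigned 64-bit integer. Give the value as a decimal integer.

11941454434310372414

In little-endian order the low byte comes first in memory.
Reassemble most-significant byte first: A5 B8 91 8A 1A 95 3C 3E → 0xA5B8918A1A953C3E.
0xA5B8918A1A953C3E = 11941454434310372414.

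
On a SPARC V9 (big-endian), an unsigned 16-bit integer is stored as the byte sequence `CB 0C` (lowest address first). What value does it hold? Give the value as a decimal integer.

Big-endian: lowest address holds the most-significant byte.
The bytes are already most-significant first: 0xCB0C.
0xCB0C = 51980.

51980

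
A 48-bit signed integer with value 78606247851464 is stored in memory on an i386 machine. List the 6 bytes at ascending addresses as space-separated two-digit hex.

C8 F5 7A F1 7D 47

78606247851464 in hexadecimal, padded to 48 bits, is 0x477DF17AF5C8.
Split into bytes (most-significant first): 47 7D F1 7A F5 C8.
In little-endian order the low byte comes first in memory.
So at ascending addresses the bytes are C8 F5 7A F1 7D 47.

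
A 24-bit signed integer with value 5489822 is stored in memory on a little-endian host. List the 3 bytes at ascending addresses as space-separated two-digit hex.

9E C4 53

5489822 in hexadecimal, padded to 24 bits, is 0x53C49E.
Split into bytes (most-significant first): 53 C4 9E.
Little-endian: lowest address holds the least-significant byte.
So at ascending addresses the bytes are 9E C4 53.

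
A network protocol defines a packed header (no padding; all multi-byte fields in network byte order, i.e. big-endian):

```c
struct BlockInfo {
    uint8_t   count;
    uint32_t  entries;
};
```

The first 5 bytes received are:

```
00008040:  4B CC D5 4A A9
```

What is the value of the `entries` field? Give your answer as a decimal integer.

3436530345

`entries` follows `count` (1 byte), so it starts at byte offset 1 and occupies 4 bytes.
Bytes at offsets 1..4: CC D5 4A A9.
Big-endian: lowest address holds the most-significant byte.
The bytes are already most-significant first: 0xCCD54AA9.
0xCCD54AA9 = 3436530345.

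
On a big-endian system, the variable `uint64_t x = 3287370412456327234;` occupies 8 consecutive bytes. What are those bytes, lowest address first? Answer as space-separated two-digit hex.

2D 9F 15 F9 0F 96 B8 42

3287370412456327234 in hexadecimal, padded to 64 bits, is 0x2D9F15F90F96B842.
Split into bytes (most-significant first): 2D 9F 15 F9 0F 96 B8 42.
Big-endian stores the most-significant byte at the lowest address.
So the memory order matches the most-significant-first order: 2D 9F 15 F9 0F 96 B8 42.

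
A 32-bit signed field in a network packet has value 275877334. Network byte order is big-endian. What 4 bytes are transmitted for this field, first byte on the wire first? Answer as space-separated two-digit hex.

275877334 in hexadecimal, padded to 32 bits, is 0x10718DD6.
Split into bytes (most-significant first): 10 71 8D D6.
Big-endian stores the most-significant byte at the lowest address.
So the memory order matches the most-significant-first order: 10 71 8D D6.

10 71 8D D6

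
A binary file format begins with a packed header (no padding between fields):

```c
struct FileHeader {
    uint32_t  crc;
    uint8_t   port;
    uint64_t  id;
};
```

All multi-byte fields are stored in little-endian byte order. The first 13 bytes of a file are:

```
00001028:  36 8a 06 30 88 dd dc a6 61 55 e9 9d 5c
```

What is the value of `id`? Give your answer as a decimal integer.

6673746775752760541

`id` follows `crc` (4 B), `port` (1 B), so it starts at offset 4 + 1 = 5 and occupies 8 bytes.
Bytes at offsets 5..12: DD DC A6 61 55 E9 9D 5C.
Little-endian: lowest address holds the least-significant byte.
Reassemble most-significant byte first: 5C 9D E9 55 61 A6 DC DD → 0x5C9DE95561A6DCDD.
0x5C9DE95561A6DCDD = 6673746775752760541.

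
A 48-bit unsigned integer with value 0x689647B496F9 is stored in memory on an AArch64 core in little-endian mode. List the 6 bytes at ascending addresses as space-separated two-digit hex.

F9 96 B4 47 96 68

Split into bytes (most-significant first): 68 96 47 B4 96 F9.
Little-endian: lowest address holds the least-significant byte.
So at ascending addresses the bytes are F9 96 B4 47 96 68.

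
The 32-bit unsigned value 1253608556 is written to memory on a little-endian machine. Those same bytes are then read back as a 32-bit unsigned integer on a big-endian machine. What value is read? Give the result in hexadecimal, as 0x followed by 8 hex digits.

1253608556 in 32-bit hexadecimal is 0x4AB88C6C.
Stored little-endian, the bytes at ascending addresses are 6C 8C B8 4A.
Read back as big-endian, the last byte is least significant, giving 0x6C8CB84A.

0x6C8CB84A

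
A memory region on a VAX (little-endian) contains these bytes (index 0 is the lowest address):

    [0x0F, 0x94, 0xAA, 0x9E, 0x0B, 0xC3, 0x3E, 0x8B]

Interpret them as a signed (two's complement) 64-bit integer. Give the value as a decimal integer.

-8413072599207472113

Little-endian: lowest address holds the least-significant byte.
Reassemble most-significant byte first: 8B 3E C3 0B 9E AA 94 0F → 0x8B3EC30B9EAA940F.
Top bit is set, so as a signed 64-bit value this is 0x8B3EC30B9EAA940F − 2^64 = -8413072599207472113.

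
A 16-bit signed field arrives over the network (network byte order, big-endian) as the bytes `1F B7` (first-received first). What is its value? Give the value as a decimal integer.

Big-endian stores the most-significant byte at the lowest address.
The bytes are already most-significant first: 0x1FB7.
0x1FB7 = 8119.

8119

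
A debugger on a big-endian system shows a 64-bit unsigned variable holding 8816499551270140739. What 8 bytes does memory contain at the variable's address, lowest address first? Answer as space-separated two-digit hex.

8816499551270140739 in hexadecimal, padded to 64 bits, is 0x7A5A7FA14BD8FB43.
Split into bytes (most-significant first): 7A 5A 7F A1 4B D8 FB 43.
Big-endian: lowest address holds the most-significant byte.
So the memory order matches the most-significant-first order: 7A 5A 7F A1 4B D8 FB 43.

7A 5A 7F A1 4B D8 FB 43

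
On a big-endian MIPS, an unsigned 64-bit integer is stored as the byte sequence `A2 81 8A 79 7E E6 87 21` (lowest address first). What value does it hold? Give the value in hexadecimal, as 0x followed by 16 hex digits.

0xA2818A797EE68721

Big-endian: lowest address holds the most-significant byte.
The bytes are already most-significant first: 0xA2818A797EE68721.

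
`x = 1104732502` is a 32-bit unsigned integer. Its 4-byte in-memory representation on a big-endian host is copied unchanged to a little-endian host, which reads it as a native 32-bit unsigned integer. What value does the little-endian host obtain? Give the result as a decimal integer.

1104732502 in 32-bit hexadecimal is 0x41D8E156.
Stored big-endian, the bytes at ascending addresses are 41 D8 E1 56.
Read back as little-endian, the first byte is least significant, giving 0x56E1D841.
0x56E1D841 = 1457641537.

1457641537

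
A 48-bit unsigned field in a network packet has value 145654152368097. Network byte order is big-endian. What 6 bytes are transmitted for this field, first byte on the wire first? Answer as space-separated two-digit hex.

84 78 C0 03 0F E1

145654152368097 in hexadecimal, padded to 48 bits, is 0x8478C0030FE1.
Split into bytes (most-significant first): 84 78 C0 03 0F E1.
Big-endian stores the most-significant byte at the lowest address.
So the memory order matches the most-significant-first order: 84 78 C0 03 0F E1.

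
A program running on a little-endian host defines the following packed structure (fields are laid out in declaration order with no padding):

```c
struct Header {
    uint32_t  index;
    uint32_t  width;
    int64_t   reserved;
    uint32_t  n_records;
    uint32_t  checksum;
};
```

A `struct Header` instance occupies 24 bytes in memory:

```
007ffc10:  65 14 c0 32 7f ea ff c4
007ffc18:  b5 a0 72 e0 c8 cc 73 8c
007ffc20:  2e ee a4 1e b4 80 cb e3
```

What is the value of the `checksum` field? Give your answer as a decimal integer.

`checksum` follows `index` (4 B), `width` (4 B), `reserved` (8 B), `n_records` (4 B), so it starts at offset 4 + 4 + 8 + 4 = 20 and occupies 4 bytes.
Bytes at offsets 20..23: B4 80 CB E3.
Little-endian: lowest address holds the least-significant byte.
Reassemble most-significant byte first: E3 CB 80 B4 → 0xE3CB80B4.
0xE3CB80B4 = 3821764788.

3821764788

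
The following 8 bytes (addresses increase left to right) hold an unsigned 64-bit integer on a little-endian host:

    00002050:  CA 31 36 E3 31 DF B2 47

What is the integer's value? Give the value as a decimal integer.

Little-endian stores the least-significant byte at the lowest address.
Reassemble most-significant byte first: 47 B2 DF 31 E3 36 31 CA → 0x47B2DF31E33631CA.
0x47B2DF31E33631CA = 5166437127905751498.

5166437127905751498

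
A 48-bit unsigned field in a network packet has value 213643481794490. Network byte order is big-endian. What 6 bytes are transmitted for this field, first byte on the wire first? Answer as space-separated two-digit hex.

C2 4E BF D7 47 BA

213643481794490 in hexadecimal, padded to 48 bits, is 0xC24EBFD747BA.
Split into bytes (most-significant first): C2 4E BF D7 47 BA.
Big-endian: lowest address holds the most-significant byte.
So the memory order matches the most-significant-first order: C2 4E BF D7 47 BA.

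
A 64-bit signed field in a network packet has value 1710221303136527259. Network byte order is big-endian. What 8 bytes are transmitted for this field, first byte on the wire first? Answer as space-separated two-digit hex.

17 BB ED 36 CC C2 23 9B

1710221303136527259 in hexadecimal, padded to 64 bits, is 0x17BBED36CCC2239B.
Split into bytes (most-significant first): 17 BB ED 36 CC C2 23 9B.
In big-endian order the high byte comes first in memory.
So the memory order matches the most-significant-first order: 17 BB ED 36 CC C2 23 9B.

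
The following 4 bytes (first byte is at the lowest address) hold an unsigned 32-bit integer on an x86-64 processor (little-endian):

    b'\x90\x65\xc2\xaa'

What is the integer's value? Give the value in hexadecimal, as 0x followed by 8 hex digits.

In little-endian order the low byte comes first in memory.
Reassemble most-significant byte first: AA C2 65 90 → 0xAAC26590.

0xAAC26590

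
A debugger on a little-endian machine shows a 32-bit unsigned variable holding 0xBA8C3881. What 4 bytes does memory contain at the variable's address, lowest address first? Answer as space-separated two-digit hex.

81 38 8C BA

Split into bytes (most-significant first): BA 8C 38 81.
Little-endian stores the least-significant byte at the lowest address.
So at ascending addresses the bytes are 81 38 8C BA.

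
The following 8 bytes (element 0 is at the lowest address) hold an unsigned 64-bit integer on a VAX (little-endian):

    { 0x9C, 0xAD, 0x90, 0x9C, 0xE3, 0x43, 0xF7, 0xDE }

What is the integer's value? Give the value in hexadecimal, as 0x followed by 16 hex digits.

0xDEF743E39C90AD9C

Little-endian stores the least-significant byte at the lowest address.
Reassemble most-significant byte first: DE F7 43 E3 9C 90 AD 9C → 0xDEF743E39C90AD9C.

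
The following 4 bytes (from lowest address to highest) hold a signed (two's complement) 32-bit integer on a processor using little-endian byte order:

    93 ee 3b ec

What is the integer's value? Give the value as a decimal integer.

Little-endian: lowest address holds the least-significant byte.
Reassemble most-significant byte first: EC 3B EE 93 → 0xEC3BEE93.
Top bit is set, so as a signed 32-bit value this is 0xEC3BEE93 − 2^32 = -331616621.

-331616621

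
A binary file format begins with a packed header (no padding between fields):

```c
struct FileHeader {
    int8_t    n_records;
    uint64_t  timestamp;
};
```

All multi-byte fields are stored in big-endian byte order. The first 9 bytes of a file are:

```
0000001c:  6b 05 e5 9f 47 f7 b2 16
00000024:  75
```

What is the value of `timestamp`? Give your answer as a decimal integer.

424920871303517813

`timestamp` follows `n_records` (1 byte), so it starts at byte offset 1 and occupies 8 bytes.
Bytes at offsets 1..8: 05 E5 9F 47 F7 B2 16 75.
Big-endian: lowest address holds the most-significant byte.
The bytes are already most-significant first: 0x05E59F47F7B21675.
0x05E59F47F7B21675 = 424920871303517813.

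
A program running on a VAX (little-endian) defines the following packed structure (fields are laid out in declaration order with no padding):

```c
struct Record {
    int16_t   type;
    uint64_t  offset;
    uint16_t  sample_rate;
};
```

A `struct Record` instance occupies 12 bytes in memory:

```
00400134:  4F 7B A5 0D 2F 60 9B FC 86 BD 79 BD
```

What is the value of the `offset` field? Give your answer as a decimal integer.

`offset` follows `type` (2 bytes), so it starts at byte offset 2 and occupies 8 bytes.
Bytes at offsets 2..9: A5 0D 2F 60 9B FC 86 BD.
Little-endian stores the least-significant byte at the lowest address.
Reassemble most-significant byte first: BD 86 FC 9B 60 2F 0D A5 → 0xBD86FC9B602F0DA5.
0xBD86FC9B602F0DA5 = 13656880664311434661.

13656880664311434661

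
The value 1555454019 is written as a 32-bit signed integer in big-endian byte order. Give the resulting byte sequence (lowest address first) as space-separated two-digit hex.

5C B6 58 43

1555454019 in hexadecimal, padded to 32 bits, is 0x5CB65843.
Split into bytes (most-significant first): 5C B6 58 43.
Big-endian stores the most-significant byte at the lowest address.
So the memory order matches the most-significant-first order: 5C B6 58 43.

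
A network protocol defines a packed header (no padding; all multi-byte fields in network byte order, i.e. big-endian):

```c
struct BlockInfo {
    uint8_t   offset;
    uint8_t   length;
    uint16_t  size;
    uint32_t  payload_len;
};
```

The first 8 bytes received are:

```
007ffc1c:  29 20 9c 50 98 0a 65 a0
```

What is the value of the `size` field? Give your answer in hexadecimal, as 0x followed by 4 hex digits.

`size` follows `offset` (1 B), `length` (1 B), so it starts at offset 1 + 1 = 2 and occupies 2 bytes.
Bytes at offsets 2..3: 9C 50.
Big-endian: lowest address holds the most-significant byte.
The bytes are already most-significant first: 0x9C50.

0x9C50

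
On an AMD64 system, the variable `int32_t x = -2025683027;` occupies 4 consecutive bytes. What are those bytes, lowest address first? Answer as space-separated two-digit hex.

AD 87 42 87

Two's complement of -2025683027 in 32 bits: 2025683027 = 0x78BD7853; invert → 0x874287AC; add 1 → 0x874287AD.
Split into bytes (most-significant first): 87 42 87 AD.
Little-endian stores the least-significant byte at the lowest address.
So at ascending addresses the bytes are AD 87 42 87.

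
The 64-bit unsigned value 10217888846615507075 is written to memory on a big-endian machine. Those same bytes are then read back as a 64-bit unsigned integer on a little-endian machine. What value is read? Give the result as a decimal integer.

9471336032746851725

10217888846615507075 in 64-bit hexadecimal is 0x8DCD3BC4F0F17083.
Stored big-endian, the bytes at ascending addresses are 8D CD 3B C4 F0 F1 70 83.
Read back as little-endian, the first byte is least significant, giving 0x8370F1F0C43BCD8D.
0x8370F1F0C43BCD8D = 9471336032746851725.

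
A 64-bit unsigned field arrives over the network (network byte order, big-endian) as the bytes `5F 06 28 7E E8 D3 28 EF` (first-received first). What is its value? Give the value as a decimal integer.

6847204809000560879

Big-endian: lowest address holds the most-significant byte.
The bytes are already most-significant first: 0x5F06287EE8D328EF.
0x5F06287EE8D328EF = 6847204809000560879.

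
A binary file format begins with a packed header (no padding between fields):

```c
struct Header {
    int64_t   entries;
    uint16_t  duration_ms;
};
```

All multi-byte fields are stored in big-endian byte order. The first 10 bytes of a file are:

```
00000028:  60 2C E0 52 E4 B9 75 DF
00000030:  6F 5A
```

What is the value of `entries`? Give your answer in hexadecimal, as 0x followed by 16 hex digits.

0x602CE052E4B975DF

`entries` is the first field, at byte offset 0, occupying 8 bytes.
Bytes at offsets 0..7: 60 2C E0 52 E4 B9 75 DF.
Big-endian: lowest address holds the most-significant byte.
The bytes are already most-significant first: 0x602CE052E4B975DF.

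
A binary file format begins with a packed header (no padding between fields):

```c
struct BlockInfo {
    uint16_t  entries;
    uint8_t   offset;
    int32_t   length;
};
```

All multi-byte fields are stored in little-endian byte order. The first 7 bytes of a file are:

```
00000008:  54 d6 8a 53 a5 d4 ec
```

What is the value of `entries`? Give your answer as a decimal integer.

54868

`entries` is the first field, at byte offset 0, occupying 2 bytes.
Bytes at offsets 0..1: 54 D6.
Little-endian stores the least-significant byte at the lowest address.
Reassemble most-significant byte first: D6 54 → 0xD654.
0xD654 = 54868.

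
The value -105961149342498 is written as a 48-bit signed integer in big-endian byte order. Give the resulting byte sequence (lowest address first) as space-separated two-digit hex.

Two's complement of -105961149342498 in 48 bits: 105961149342498 = 0x605F00AAA322; invert → 0x9FA0FF555CDD; add 1 → 0x9FA0FF555CDE.
Split into bytes (most-significant first): 9F A0 FF 55 5C DE.
In big-endian order the high byte comes first in memory.
So the memory order matches the most-significant-first order: 9F A0 FF 55 5C DE.

9F A0 FF 55 5C DE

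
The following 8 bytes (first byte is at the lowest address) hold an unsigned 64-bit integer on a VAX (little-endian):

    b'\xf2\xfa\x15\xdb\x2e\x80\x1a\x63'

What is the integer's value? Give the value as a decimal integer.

7141161097881844466

Little-endian stores the least-significant byte at the lowest address.
Reassemble most-significant byte first: 63 1A 80 2E DB 15 FA F2 → 0x631A802EDB15FAF2.
0x631A802EDB15FAF2 = 7141161097881844466.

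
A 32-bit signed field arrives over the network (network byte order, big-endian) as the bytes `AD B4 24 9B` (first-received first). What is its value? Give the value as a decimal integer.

Big-endian stores the most-significant byte at the lowest address.
The bytes are already most-significant first: 0xADB4249B.
Top bit is set, so as a signed 32-bit value this is 0xADB4249B − 2^32 = -1380703077.

-1380703077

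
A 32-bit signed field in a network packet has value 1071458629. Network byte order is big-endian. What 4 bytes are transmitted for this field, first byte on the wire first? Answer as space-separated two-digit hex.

1071458629 in hexadecimal, padded to 32 bits, is 0x3FDD2945.
Split into bytes (most-significant first): 3F DD 29 45.
Big-endian stores the most-significant byte at the lowest address.
So the memory order matches the most-significant-first order: 3F DD 29 45.

3F DD 29 45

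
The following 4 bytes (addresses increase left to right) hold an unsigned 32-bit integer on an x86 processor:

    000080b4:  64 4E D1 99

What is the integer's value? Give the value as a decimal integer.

Little-endian stores the least-significant byte at the lowest address.
Reassemble most-significant byte first: 99 D1 4E 64 → 0x99D14E64.
0x99D14E64 = 2580631140.

2580631140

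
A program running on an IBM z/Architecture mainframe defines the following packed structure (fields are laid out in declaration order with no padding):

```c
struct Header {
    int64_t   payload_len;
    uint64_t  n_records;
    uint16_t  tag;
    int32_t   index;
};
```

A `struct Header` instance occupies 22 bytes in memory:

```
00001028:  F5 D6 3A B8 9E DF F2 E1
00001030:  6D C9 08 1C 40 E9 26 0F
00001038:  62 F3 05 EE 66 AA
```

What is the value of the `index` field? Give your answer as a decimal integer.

`index` follows `payload_len` (8 B), `n_records` (8 B), `tag` (2 B), so it starts at offset 8 + 8 + 2 = 18 and occupies 4 bytes.
Bytes at offsets 18..21: 05 EE 66 AA.
Big-endian: lowest address holds the most-significant byte.
The bytes are already most-significant first: 0x05EE66AA.
0x05EE66AA = 99509930.

99509930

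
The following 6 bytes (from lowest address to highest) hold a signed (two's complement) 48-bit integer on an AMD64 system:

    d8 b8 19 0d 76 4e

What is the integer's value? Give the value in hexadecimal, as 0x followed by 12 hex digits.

0x4E760D19B8D8

Little-endian stores the least-significant byte at the lowest address.
Reassemble most-significant byte first: 4E 76 0D 19 B8 D8 → 0x4E760D19B8D8.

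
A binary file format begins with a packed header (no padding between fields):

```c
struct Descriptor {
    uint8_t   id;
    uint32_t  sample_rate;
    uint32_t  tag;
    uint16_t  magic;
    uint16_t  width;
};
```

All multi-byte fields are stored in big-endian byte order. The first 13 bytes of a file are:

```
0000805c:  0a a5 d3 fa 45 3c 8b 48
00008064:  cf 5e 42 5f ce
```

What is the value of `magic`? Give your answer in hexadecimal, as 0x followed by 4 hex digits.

0x5E42

`magic` follows `id` (1 B), `sample_rate` (4 B), `tag` (4 B), so it starts at offset 1 + 4 + 4 = 9 and occupies 2 bytes.
Bytes at offsets 9..10: 5E 42.
Big-endian: lowest address holds the most-significant byte.
The bytes are already most-significant first: 0x5E42.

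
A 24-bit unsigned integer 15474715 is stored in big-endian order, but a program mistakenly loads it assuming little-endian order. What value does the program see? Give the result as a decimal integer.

1777900

15474715 in 24-bit hexadecimal is 0xEC201B.
Stored big-endian, the bytes at ascending addresses are EC 20 1B.
Read back as little-endian, the first byte is least significant, giving 0x1B20EC.
0x1B20EC = 1777900.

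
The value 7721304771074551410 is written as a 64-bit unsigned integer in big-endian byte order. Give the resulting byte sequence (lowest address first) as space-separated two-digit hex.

6B 27 95 C7 B2 6D 6E 72

7721304771074551410 in hexadecimal, padded to 64 bits, is 0x6B2795C7B26D6E72.
Split into bytes (most-significant first): 6B 27 95 C7 B2 6D 6E 72.
Big-endian: lowest address holds the most-significant byte.
So the memory order matches the most-significant-first order: 6B 27 95 C7 B2 6D 6E 72.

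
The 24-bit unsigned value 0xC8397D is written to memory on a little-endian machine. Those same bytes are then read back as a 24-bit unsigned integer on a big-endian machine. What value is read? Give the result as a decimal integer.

8206792

Stored little-endian, the bytes at ascending addresses are 7D 39 C8.
Read back as big-endian, the last byte is least significant, giving 0x7D39C8.
0x7D39C8 = 8206792.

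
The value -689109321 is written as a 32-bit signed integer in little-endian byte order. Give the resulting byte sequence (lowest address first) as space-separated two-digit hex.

B7 06 ED D6

Two's complement of -689109321 in 32 bits: 689109321 = 0x2912F949; invert → 0xD6ED06B6; add 1 → 0xD6ED06B7.
Split into bytes (most-significant first): D6 ED 06 B7.
Little-endian stores the least-significant byte at the lowest address.
So at ascending addresses the bytes are B7 06 ED D6.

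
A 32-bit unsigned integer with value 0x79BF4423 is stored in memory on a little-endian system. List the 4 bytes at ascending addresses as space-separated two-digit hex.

23 44 BF 79

Split into bytes (most-significant first): 79 BF 44 23.
Little-endian stores the least-significant byte at the lowest address.
So at ascending addresses the bytes are 23 44 BF 79.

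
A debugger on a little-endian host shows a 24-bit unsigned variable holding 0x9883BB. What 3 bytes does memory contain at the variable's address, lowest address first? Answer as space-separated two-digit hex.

BB 83 98

Split into bytes (most-significant first): 98 83 BB.
Little-endian: lowest address holds the least-significant byte.
So at ascending addresses the bytes are BB 83 98.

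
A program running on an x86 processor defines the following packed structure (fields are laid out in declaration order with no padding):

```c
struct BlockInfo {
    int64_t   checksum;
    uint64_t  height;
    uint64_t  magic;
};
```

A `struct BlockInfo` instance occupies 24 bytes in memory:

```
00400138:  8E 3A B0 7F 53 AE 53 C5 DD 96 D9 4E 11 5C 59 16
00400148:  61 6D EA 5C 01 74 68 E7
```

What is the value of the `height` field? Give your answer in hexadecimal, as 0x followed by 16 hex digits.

0x16595C114ED996DD

`height` follows `checksum` (8 bytes), so it starts at byte offset 8 and occupies 8 bytes.
Bytes at offsets 8..15: DD 96 D9 4E 11 5C 59 16.
Little-endian stores the least-significant byte at the lowest address.
Reassemble most-significant byte first: 16 59 5C 11 4E D9 96 DD → 0x16595C114ED996DD.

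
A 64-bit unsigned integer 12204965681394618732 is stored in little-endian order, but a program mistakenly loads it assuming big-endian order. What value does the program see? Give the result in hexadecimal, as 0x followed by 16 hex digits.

0x6C115C5F9FBF60A9

12204965681394618732 in 64-bit hexadecimal is 0xA960BF9F5F5C116C.
Stored little-endian, the bytes at ascending addresses are 6C 11 5C 5F 9F BF 60 A9.
Read back as big-endian, the last byte is least significant, giving 0x6C115C5F9FBF60A9.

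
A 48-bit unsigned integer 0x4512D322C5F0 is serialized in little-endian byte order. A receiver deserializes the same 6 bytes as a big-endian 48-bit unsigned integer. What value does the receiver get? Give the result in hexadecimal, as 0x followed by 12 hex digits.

0xF0C522D31245

Stored little-endian, the bytes at ascending addresses are F0 C5 22 D3 12 45.
Read back as big-endian, the last byte is least significant, giving 0xF0C522D31245.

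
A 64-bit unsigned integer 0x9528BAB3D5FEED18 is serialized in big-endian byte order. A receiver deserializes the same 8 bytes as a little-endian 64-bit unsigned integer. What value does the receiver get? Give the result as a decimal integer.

Stored big-endian, the bytes at ascending addresses are 95 28 BA B3 D5 FE ED 18.
Read back as little-endian, the first byte is least significant, giving 0x18EDFED5B3BA2895.
0x18EDFED5B3BA2895 = 1796372020187506837.

1796372020187506837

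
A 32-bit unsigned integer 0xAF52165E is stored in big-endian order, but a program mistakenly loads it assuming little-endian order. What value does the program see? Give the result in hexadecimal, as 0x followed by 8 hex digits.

0x5E1652AF

Stored big-endian, the bytes at ascending addresses are AF 52 16 5E.
Read back as little-endian, the first byte is least significant, giving 0x5E1652AF.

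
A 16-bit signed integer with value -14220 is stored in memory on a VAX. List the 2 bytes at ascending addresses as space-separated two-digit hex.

74 C8

Two's complement of -14220 in 16 bits: 14220 = 0x378C; invert → 0xC873; add 1 → 0xC874.
Split into bytes (most-significant first): C8 74.
Little-endian: lowest address holds the least-significant byte.
So at ascending addresses the bytes are 74 C8.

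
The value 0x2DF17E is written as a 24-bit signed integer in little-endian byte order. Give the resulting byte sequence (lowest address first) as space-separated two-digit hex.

Split into bytes (most-significant first): 2D F1 7E.
Little-endian: lowest address holds the least-significant byte.
So at ascending addresses the bytes are 7E F1 2D.

7E F1 2D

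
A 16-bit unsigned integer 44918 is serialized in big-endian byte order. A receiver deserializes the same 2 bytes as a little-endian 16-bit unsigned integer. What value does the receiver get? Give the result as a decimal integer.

30383

44918 in 16-bit hexadecimal is 0xAF76.
Stored big-endian, the bytes at ascending addresses are AF 76.
Read back as little-endian, the first byte is least significant, giving 0x76AF.
0x76AF = 30383.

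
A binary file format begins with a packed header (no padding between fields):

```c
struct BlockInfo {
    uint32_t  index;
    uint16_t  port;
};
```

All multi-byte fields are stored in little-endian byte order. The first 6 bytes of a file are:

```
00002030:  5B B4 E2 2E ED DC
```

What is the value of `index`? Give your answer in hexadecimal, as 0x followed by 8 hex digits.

`index` is the first field, at byte offset 0, occupying 4 bytes.
Bytes at offsets 0..3: 5B B4 E2 2E.
In little-endian order the low byte comes first in memory.
Reassemble most-significant byte first: 2E E2 B4 5B → 0x2EE2B45B.

0x2EE2B45B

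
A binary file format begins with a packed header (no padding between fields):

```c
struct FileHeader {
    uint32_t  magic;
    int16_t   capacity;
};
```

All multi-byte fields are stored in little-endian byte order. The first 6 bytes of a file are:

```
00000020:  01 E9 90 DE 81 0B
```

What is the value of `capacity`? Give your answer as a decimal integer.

2945

`capacity` follows `magic` (4 bytes), so it starts at byte offset 4 and occupies 2 bytes.
Bytes at offsets 4..5: 81 0B.
In little-endian order the low byte comes first in memory.
Reassemble most-significant byte first: 0B 81 → 0x0B81.
0x0B81 = 2945.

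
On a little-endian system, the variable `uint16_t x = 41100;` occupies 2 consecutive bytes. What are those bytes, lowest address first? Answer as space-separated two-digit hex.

8C A0

41100 in hexadecimal, padded to 16 bits, is 0xA08C.
Split into bytes (most-significant first): A0 8C.
Little-endian: lowest address holds the least-significant byte.
So at ascending addresses the bytes are 8C A0.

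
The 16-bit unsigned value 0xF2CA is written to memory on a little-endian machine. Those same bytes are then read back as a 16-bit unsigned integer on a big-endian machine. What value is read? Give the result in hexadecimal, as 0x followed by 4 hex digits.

Stored little-endian, the bytes at ascending addresses are CA F2.
Read back as big-endian, the last byte is least significant, giving 0xCAF2.

0xCAF2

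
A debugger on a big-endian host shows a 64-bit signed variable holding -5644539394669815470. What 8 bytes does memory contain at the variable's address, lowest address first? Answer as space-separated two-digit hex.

Two's complement of -5644539394669815470 in 64 bits: 5644539394669815470 = 0x4E556EAC63FE26AE; invert → 0xB1AA91539C01D951; add 1 → 0xB1AA91539C01D952.
Split into bytes (most-significant first): B1 AA 91 53 9C 01 D9 52.
In big-endian order the high byte comes first in memory.
So the memory order matches the most-significant-first order: B1 AA 91 53 9C 01 D9 52.

B1 AA 91 53 9C 01 D9 52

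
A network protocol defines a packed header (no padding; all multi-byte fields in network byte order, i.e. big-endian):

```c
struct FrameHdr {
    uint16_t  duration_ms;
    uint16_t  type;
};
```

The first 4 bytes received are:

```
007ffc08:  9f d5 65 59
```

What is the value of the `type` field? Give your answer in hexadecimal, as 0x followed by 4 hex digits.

0x6559

`type` follows `duration_ms` (2 bytes), so it starts at byte offset 2 and occupies 2 bytes.
Bytes at offsets 2..3: 65 59.
Big-endian stores the most-significant byte at the lowest address.
The bytes are already most-significant first: 0x6559.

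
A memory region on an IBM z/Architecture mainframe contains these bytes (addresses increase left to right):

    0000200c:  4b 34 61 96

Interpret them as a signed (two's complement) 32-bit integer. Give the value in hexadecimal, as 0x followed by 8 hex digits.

In big-endian order the high byte comes first in memory.
The bytes are already most-significant first: 0x4B346196.

0x4B346196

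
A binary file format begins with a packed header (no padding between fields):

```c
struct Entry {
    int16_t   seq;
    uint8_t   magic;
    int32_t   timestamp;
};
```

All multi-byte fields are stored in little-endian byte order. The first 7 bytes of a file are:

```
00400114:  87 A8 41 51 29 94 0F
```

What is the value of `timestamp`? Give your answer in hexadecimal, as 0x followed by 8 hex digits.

0x0F942951

`timestamp` follows `seq` (2 B), `magic` (1 B), so it starts at offset 2 + 1 = 3 and occupies 4 bytes.
Bytes at offsets 3..6: 51 29 94 0F.
Little-endian stores the least-significant byte at the lowest address.
Reassemble most-significant byte first: 0F 94 29 51 → 0x0F942951.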